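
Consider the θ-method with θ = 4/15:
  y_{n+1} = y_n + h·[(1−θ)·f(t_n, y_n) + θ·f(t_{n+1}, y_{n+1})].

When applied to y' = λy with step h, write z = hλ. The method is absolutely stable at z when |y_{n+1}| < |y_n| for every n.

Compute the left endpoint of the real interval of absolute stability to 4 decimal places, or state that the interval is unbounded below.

left endpoint -4.2857.

With y'=λy (z=hλ):
  y_{n+1} = y_n + z·[11/15·y_n + 4/15·y_{n+1}] ⇒ (1 − 4/15z)y_{n+1} = (1 + 11/15z)y_n
  Hence R(z) = (1 + 11/15z)/(1 − 4/15z).

Solve |R(x)|<1 on ℝ⁻.
x=-0.91: |R|=0.2677
R=−1: 1+11/15x = −1+4/15x ⇒ -7/15x=2 ⇒ x=2/(-7/15)=-4.2857
Confirm numerically:
  x=-2.776: |R|=0.59516 <1
  x=-2.585: |R|=0.53019 <1
  x=-2.287: |R|=0.42061 <1
  x=-4.780: |R|=1.10141 >1
  x=-4.675: |R|=1.08086 >1
  x=-4.562: |R|=1.05817 >1
Stable set (-4.2857, 0).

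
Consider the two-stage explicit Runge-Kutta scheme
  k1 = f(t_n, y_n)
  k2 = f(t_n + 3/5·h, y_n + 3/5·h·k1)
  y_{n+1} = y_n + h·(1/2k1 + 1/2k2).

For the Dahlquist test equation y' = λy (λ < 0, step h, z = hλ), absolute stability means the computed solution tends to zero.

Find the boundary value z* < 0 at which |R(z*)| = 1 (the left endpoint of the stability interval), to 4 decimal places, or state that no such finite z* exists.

z* = -3.3333.

With y'=λy (z=hλ):
  k1=λy_n ⇒ h·k1=z·y_n;  k2=λ(1+3/5z)y_n ⇒ h·k2=z(1+3/5z)y_n
  y_{n+1}/y_n = 1 + 1/2z + 1/2z(1+3/5z) = 1 + z + 3/10z²
  Hence R(z) = 1 + z + 3/10z².

Need |R(x)|<1, x<0.
x=-0.68: |R|=0.4587
R=1: x+3/10x²=0 ⇒ x=−10/3=-3.3333; min R=1−1/(4·3/10)=0.1667>−1
Confirm numerically:
  x=-3.151: |R|=0.82764 <1
  x=-2.791: |R|=0.54590 <1
  x=-2.114: |R|=0.22670 <1
  x=-2.084: |R|=0.21892 <1
  x=-3.802: |R|=1.53456 >1
  x=-3.750: |R|=1.46875 >1
  x=-3.668: |R|=1.36827 >1
Stable set (-3.3333, 0).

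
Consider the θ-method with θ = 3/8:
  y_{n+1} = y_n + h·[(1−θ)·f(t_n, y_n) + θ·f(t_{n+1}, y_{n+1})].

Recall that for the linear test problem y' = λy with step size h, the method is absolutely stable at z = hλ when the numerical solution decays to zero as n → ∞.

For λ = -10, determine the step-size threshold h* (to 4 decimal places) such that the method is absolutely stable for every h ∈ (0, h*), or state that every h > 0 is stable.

(-8.0000,0); λ=-10 ⇒ h* = (8)/10 = 0.8000.

With y'=λy (z=hλ):
  y_{n+1} = y_n + z·[5/8·y_n + 3/8·y_{n+1}] ⇒ (1 − 3/8z)y_{n+1} = (1 + 5/8z)y_n
  so R(z) = (1 + 5/8z)/(1 − 3/8z).

Find x<0 with |R(x)|<1.
x=-1.01: |R|=0.2675
R=−1: 1+5/8x = −1+3/8x ⇒ -1/4x=2 ⇒ x=2/(-1/4)=-8.0000
Confirm numerically:
  x=-5.130: |R|=0.75460 <1
  x=-4.698: |R|=0.70110 <1
  x=-3.267: |R|=0.46823 <1
  x=-8.490: |R|=1.02928 >1
  x=-8.458: |R|=1.02745 >1
Interval (-8.0000, 0).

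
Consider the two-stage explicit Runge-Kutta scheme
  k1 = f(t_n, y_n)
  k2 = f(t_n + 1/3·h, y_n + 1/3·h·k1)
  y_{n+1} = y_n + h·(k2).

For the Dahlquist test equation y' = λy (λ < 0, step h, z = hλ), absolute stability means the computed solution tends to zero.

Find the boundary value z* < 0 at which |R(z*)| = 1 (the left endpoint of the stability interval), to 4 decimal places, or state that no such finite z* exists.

On y'=λy, z=hλ:
  k1=λy_n ⇒ h·k1=z·y_n;  k2=λ(1+1/3z)y_n ⇒ h·k2=z(1+1/3z)y_n
  y_{n+1}/y_n = 1 + z(1+1/3z) = 1 + z + 1/3z²
  so R(z) = 1 + z + 1/3z².

Boundary: |R(x)|=1, x<0.
x=-0.67: |R|=0.4796
R=1: x+1/3x²=0 ⇒ x=−3=-3.0000; min R=1−1/(4·1/3)=0.2500>−1
Confirm numerically:
  x=-2.871: |R|=0.87655 <1
  x=-2.804: |R|=0.81681 <1
  x=-2.300: |R|=0.46333 <1
  x=-1.864: |R|=0.29417 <1
  x=-3.259: |R|=1.28136 >1
  x=-3.239: |R|=1.25804 >1
  x=-3.219: |R|=1.23499 >1
Interval (-3.0000, 0).

left endpoint -3.0000.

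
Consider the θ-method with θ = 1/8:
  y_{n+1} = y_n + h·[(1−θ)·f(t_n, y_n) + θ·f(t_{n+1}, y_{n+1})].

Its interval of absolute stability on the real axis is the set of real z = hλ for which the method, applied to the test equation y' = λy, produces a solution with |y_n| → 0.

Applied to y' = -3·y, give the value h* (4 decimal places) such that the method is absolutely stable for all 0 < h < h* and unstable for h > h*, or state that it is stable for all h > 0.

(-2.6667,0); λ=-3 ⇒ h* = (8/3)/3 = 0.8889.

Test eqn y'=λy, z=hλ:
  y_{n+1} = y_n + z·[7/8·y_n + 1/8·y_{n+1}] ⇒ (1 − 1/8z)y_{n+1} = (1 + 7/8z)y_n
  Hence R(z) = (1 + 7/8z)/(1 − 1/8z).

Find x<0 with |R(x)|<1.
x=-1.02: |R|=0.0953
R=−1: 1+7/8x = −1+1/8x ⇒ -3/4x=2 ⇒ x=2/(-3/4)=-2.6667
Confirm numerically:
  x=-2.509: |R|=0.90998 <1
  x=-1.982: |R|=0.58846 <1
  x=-1.947: |R|=0.56590 <1
  x=-1.164: |R|=0.01615 <1
  x=-3.103: |R|=1.23579 >1
  x=-2.700: |R|=1.01869 >1
Interval (-2.6667, 0).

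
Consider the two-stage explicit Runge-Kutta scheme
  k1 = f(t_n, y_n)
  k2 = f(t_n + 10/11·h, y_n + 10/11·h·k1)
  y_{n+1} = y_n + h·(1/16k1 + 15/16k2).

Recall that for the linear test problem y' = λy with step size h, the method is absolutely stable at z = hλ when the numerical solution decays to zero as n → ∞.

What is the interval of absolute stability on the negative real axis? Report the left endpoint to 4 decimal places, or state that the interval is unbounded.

On y'=λy, z=hλ:
  k1=λy_n ⇒ h·k1=z·y_n;  k2=λ(1+10/11z)y_n ⇒ h·k2=z(1+10/11z)y_n
  y_{n+1}/y_n = 1 + 1/16z + 15/16z(1+10/11z) = 1 + z + 75/88z²
  so R(z) = 1 + z + 75/88z².

Need |R(x)|<1, x<0.
x=-1.4: |R|=1.2705
R=1: x+75/88x²=0 ⇒ x=−88/75=-1.1733; min R=1−1/(4·75/88)=0.7067>−1
Confirm numerically:
  x=-0.993: |R|=0.84738 <1
  x=-0.964: |R|=0.82801 <1
  x=-0.941: |R|=0.81367 <1
  x=-0.748: |R|=0.72885 <1
  x=-1.738: |R|=1.83641 >1
  x=-1.303: |R|=1.14400 >1
So |R|<1 on (-1.1733, 0).

z∈(-1.1733,0).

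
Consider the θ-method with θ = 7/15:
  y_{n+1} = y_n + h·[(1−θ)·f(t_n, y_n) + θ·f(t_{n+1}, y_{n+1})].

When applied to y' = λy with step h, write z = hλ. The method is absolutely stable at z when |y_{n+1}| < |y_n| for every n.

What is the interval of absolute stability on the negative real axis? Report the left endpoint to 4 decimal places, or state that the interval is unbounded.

Set f=λy, z=hλ:
  y_{n+1} = y_n + z·[8/15·y_n + 7/15·y_{n+1}] ⇒ (1 − 7/15z)y_{n+1} = (1 + 8/15z)y_n
  R(z) = (1 + 8/15z)/(1 − 7/15z).

Boundary: |R(x)|=1, x<0.
x=-1.57: |R|=0.0939
R=−1: 1+8/15x = −1+7/15x ⇒ -1/15x=2 ⇒ x=2/(-1/15)=-30.0000
Confirm numerically:
  x=-27.544: |R|=0.98818 <1
  x=-21.418: |R|=0.94796 <1
  x=-20.075: |R|=0.93618 <1
  x=-16.513: |R|=0.89672 <1
  x=-30.555: |R|=1.00242 >1
  x=-30.289: |R|=1.00127 >1
So |R|<1 on (-30.0000, 0).

z∈(-30.0000,0).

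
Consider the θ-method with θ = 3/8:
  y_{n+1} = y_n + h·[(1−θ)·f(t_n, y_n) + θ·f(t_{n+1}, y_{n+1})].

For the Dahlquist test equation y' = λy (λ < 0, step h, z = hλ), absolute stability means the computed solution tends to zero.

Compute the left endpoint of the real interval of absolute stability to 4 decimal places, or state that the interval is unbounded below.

left endpoint -8.0000.

On y'=λy, z=hλ:
  y_{n+1} = y_n + z·[5/8·y_n + 3/8·y_{n+1}] ⇒ (1 − 3/8z)y_{n+1} = (1 + 5/8z)y_n
  so R(z) = (1 + 5/8z)/(1 − 3/8z).

Find x<0 with |R(x)|<1.
x=-0.87: |R|=0.3440
R=−1: 1+5/8x = −1+3/8x ⇒ -1/4x=2 ⇒ x=2/(-1/4)=-8.0000
Confirm numerically:
  x=-6.604: |R|=0.89961 <1
  x=-5.007: |R|=0.73998 <1
  x=-4.827: |R|=0.71772 <1
  x=-8.138: |R|=1.00851 >1
  x=-8.073: |R|=1.00453 >1
So |R|<1 on (-8.0000, 0).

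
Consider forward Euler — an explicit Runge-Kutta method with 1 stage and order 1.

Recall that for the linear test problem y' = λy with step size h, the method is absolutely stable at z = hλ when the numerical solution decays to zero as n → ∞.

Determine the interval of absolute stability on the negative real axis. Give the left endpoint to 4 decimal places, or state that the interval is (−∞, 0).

With y'=λy (z=hλ):
  order 1, 1-stage ⇒ R(z)=1+z
  (e.g. R(-0.4)=0.60000, |R|=0.60000)

Boundary: |R(x)|=1, x<0.
x=-0.4: |R|=0.6000
|R(-1.96)|=0.9600 |R(-1.91)|=0.9100 |R(-1.79)|=0.7900
Bisect:
  x_lo=-2.8224 |R|=1.8224  x_hi=-0.1443 |R|=0.8557
  mid=-1.48339 |R|=0.48339 →hi
  mid=-2.15291 |R|=1.15291 →lo
  mid=-1.81815 |R|=0.81815 →hi
  mid=-1.98553 |R|=0.98553 →hi
  mid=-2.06922 |R|=1.06922 →lo
  mid=-2.02737 |R|=1.02737 →lo
  mid=-2.00645 |R|=1.00645 →lo
  ...
  [-2.00008,-1.99991] ⇒ x*=-2.0000
Interval (-2.0000, 0).

(-2.0000, 0).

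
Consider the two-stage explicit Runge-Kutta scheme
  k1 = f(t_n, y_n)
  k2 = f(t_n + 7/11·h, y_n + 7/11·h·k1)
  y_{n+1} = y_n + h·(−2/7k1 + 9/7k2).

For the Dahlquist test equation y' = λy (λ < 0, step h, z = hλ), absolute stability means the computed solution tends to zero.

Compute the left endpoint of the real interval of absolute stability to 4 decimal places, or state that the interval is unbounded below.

left endpoint -1.2222.

Test eqn y'=λy, z=hλ:
  k1=λy_n ⇒ h·k1=z·y_n;  k2=λ(1+7/11z)y_n ⇒ h·k2=z(1+7/11z)y_n
  y_{n+1}/y_n = 1 − 2/7z + 9/7z(1+7/11z) = 1 + z + 9/11z²
  so R(z) = 1 + z + 9/11z².

Find x<0 with |R(x)|<1.
x=-1.1: |R|=0.8900
R=1: x+9/11x²=0 ⇒ x=−11/9=-1.2222; min R=1−1/(4·9/11)=0.6944>−1
Confirm numerically:
  x=-1.157: |R|=0.93826 <1
  x=-0.979: |R|=0.80518 <1
  x=-0.915: |R|=0.77000 <1
  x=-0.682: |R|=0.69856 <1
  x=-1.504: |R|=1.34674 >1
  x=-1.497: |R|=1.33655 >1
Stable set (-1.2222, 0).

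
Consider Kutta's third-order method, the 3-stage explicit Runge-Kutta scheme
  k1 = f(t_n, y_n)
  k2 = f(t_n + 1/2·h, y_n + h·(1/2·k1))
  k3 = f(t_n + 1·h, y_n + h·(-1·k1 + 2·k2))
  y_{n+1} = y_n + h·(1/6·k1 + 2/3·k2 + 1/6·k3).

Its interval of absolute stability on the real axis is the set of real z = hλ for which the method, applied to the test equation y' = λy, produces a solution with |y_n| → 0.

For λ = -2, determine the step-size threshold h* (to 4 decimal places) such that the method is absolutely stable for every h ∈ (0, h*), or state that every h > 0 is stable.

On y'=λy, z=hλ:
  order 3, 3-stage ⇒ R(z)=1+z+z^2/2+z^3/6
  (e.g. R(-0.42)=0.65585, |R|=0.65585)

Boundary: |R(x)|=1, x<0.
x=-0.42: |R|=0.6559
|R(-2.19)|=0.5425 |R(-1.95)|=0.2846 |R(-1.85)|=0.1940
Bisect:
  x_lo=-3.2064 |R|=2.5599  x_hi=-0.0606 |R|=0.9412
  mid=-1.63348 |R|=0.02578 →hi
  mid=-2.41992 |R|=0.85375 →hi
  mid=-2.81313 |R|=1.56666 →lo
  mid=-2.61652 |R|=1.17897 →lo
  mid=-2.51822 |R|=1.00902 →lo
  mid=-2.46907 |R|=0.92961 →hi
  mid=-2.49364 |R|=0.96887 →hi
  mid=-2.50593 |R|=0.98883 →hi
  mid=-2.51208 |R|=0.99890 →hi
  mid=-2.51515 |R|=1.00395 →lo
  ...
  [-2.51284,-2.51265] ⇒ x*=-2.5127
Stable set (-2.5127, 0).

(-2.5127,0); λ=-2 ⇒ h* = 1.2564.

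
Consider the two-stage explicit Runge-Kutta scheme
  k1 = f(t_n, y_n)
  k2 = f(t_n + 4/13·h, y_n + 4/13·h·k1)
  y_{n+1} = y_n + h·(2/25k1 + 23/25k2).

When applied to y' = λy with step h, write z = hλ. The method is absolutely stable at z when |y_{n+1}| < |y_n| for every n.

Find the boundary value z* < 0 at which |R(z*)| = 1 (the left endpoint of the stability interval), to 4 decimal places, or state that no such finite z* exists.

z* = -3.5326.

Set f=λy, z=hλ:
  k1=λy_n ⇒ h·k1=z·y_n;  k2=λ(1+4/13z)y_n ⇒ h·k2=z(1+4/13z)y_n
  y_{n+1}/y_n = 1 + 2/25z + 23/25z(1+4/13z) = 1 + z + 92/325z²
  so R(z) = 1 + z + 92/325z².

Need |R(x)|<1, x<0.
x=-0.51: |R|=0.5636
R=1: x+92/325x²=0 ⇒ x=−325/92=-3.5326; min R=1−1/(4·92/325)=0.1168>−1
Confirm numerically:
  x=-3.351: |R|=0.82773 <1
  x=-3.216: |R|=0.71177 <1
  x=-2.721: |R|=0.37486 <1
  x=-4.126: |R|=1.69307 >1
  x=-3.973: |R|=1.49529 >1
Stable set (-3.5326, 0).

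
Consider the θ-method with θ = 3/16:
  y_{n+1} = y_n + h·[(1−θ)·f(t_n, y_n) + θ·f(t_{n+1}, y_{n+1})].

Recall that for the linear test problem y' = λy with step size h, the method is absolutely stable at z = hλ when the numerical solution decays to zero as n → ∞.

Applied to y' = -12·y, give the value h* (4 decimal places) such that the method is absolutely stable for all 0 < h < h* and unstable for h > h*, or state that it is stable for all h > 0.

With y'=λy (z=hλ):
  y_{n+1} = y_n + z·[13/16·y_n + 3/16·y_{n+1}] ⇒ (1 − 3/16z)y_{n+1} = (1 + 13/16z)y_n
  so R(z) = (1 + 13/16z)/(1 − 3/16z).

Boundary: |R(x)|=1, x<0.
x=-1.75: |R|=0.3176
R=−1: 1+13/16x = −1+3/16x ⇒ -5/8x=2 ⇒ x=2/(-5/8)=-3.2000
Confirm numerically:
  x=-2.392: |R|=0.65136 <1
  x=-1.959: |R|=0.43274 <1
  x=-1.852: |R|=0.37465 <1
  x=-1.481: |R|=0.15913 <1
  x=-3.703: |R|=1.18555 >1
  x=-3.667: |R|=1.17296 >1
  x=-3.654: |R|=1.16839 >1
Interval (-3.2000, 0).

(-3.2000,0); λ=-12 ⇒ h* = (16/5)/12 = 0.2667.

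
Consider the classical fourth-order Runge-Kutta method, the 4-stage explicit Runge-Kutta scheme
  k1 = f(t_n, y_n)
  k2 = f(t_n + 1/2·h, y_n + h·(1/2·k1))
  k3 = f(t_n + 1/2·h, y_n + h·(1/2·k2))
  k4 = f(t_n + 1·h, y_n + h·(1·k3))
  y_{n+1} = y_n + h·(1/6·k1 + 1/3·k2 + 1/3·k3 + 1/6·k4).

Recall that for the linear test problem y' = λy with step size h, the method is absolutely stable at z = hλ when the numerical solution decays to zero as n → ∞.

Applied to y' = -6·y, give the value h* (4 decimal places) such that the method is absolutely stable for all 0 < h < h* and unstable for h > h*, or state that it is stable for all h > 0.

With y'=λy (z=hλ):
  order 4, 4-stage ⇒ R(z)=1+z+z^2/2+z^3/6+z^4/24
  (e.g. R(-1.49)=0.27409, |R|=0.27409)

Solve |R(x)|<1 on ℝ⁻.
x=-1.49: |R|=0.2741
|R(-2.65)|=0.8145 |R(-1.38)|=0.2853 |R(-1.27)|=0.3034
Bisect:
  x_lo=-3.2069 |R|=1.8453  x_hi=-0.2734 |R|=0.7608
  mid=-1.74013 |R|=0.27774 →hi
  mid=-2.47351 |R|=0.62306 →hi
  mid=-2.84020 |R|=1.08598 →lo
  mid=-2.65685 |R|=0.82300 →hi
  mid=-2.74853 |R|=0.94597 →hi
  mid=-2.79436 |R|=1.01376 →lo
  mid=-2.77144 |R|=0.97932 →hi
  mid=-2.78290 |R|=0.99640 →hi
  ...
  [-2.78541,-2.78523] ⇒ x*=-2.7853
So |R|<1 on (-2.7853, 0).

(-2.7853,0); λ=-6 ⇒ h* = 0.4642.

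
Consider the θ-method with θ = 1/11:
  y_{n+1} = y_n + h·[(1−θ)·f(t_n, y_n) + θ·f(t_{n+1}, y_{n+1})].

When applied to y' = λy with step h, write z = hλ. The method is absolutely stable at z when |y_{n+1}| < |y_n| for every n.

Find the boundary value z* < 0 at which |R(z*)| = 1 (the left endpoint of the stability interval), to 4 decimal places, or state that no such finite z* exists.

z* = -2.4444.

On y'=λy, z=hλ:
  y_{n+1} = y_n + z·[10/11·y_n + 1/11·y_{n+1}] ⇒ (1 − 1/11z)y_{n+1} = (1 + 10/11z)y_n
  Hence R(z) = (1 + 10/11z)/(1 − 1/11z).

Boundary: |R(x)|=1, x<0.
x=-0.47: |R|=0.5493
R=−1: 1+10/11x = −1+1/11x ⇒ -9/11x=2 ⇒ x=2/(-9/11)=-2.4444
Confirm numerically:
  x=-2.205: |R|=0.83680 <1
  x=-1.962: |R|=0.66502 <1
  x=-1.589: |R|=0.38843 <1
  x=-2.911: |R|=1.30185 >1
  x=-2.830: |R|=1.25090 >1
  x=-2.789: |R|=1.22489 >1
So |R|<1 on (-2.4444, 0).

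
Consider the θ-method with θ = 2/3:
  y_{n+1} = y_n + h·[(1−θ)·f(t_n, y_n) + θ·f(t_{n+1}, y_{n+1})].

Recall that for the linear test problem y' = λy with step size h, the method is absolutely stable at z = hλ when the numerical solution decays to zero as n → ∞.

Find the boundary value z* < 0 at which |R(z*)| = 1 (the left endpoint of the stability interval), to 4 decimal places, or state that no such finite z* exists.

On y'=λy, z=hλ:
  y_{n+1} = y_n + z·[1/3·y_n + 2/3·y_{n+1}] ⇒ (1 − 2/3z)y_{n+1} = (1 + 1/3z)y_n
  R(z) = (1 + 1/3z)/(1 − 2/3z).

Boundary: |R(x)|=1, x<0.
x=-1.34: |R|=0.2923
x=-2: |R|=0.1429
x=-10: |R|=0.3043
x=-100: |R|=0.4778
θ=2/3≥1/2 ⇒ |1+1/3x|<|1−2/3x| ∀x<0 ⇒ stable on all of ℝ⁻.

interval (−∞, 0).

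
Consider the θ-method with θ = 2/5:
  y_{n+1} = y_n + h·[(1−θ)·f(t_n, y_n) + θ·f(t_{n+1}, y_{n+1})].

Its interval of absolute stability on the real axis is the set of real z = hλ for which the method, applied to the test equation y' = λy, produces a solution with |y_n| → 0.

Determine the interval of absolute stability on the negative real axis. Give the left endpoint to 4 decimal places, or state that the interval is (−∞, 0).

(-10.0000, 0).

Set f=λy, z=hλ:
  y_{n+1} = y_n + z·[3/5·y_n + 2/5·y_{n+1}] ⇒ (1 − 2/5z)y_{n+1} = (1 + 3/5z)y_n
  R(z) = (1 + 3/5z)/(1 − 2/5z).

Find x<0 with |R(x)|<1.
x=-0.84: |R|=0.3713
R=−1: 1+3/5x = −1+2/5x ⇒ -1/5x=2 ⇒ x=2/(-1/5)=-10.0000
Confirm numerically:
  x=-8.827: |R|=0.94822 <1
  x=-7.776: |R|=0.89179 <1
  x=-5.551: |R|=0.72370 <1
  x=-4.666: |R|=0.62783 <1
  x=-10.585: |R|=1.02235 >1
  x=-10.051: |R|=1.00203 >1
Stable set (-10.0000, 0).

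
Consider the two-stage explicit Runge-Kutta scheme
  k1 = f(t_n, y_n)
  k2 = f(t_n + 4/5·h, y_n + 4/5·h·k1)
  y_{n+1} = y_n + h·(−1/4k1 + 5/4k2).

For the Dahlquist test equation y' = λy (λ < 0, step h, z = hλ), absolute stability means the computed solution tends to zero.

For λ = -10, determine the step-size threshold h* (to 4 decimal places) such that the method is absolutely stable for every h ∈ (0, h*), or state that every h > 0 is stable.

(-1.0000,0); λ=-10 ⇒ h* = (1)/10 = 0.1000.

Test eqn y'=λy, z=hλ:
  k1=λy_n ⇒ h·k1=z·y_n;  k2=λ(1+4/5z)y_n ⇒ h·k2=z(1+4/5z)y_n
  y_{n+1}/y_n = 1 − 1/4z + 5/4z(1+4/5z) = 1 + z + z²
  so R(z) = 1 + z + z².

Solve |R(x)|<1 on ℝ⁻.
x=-1.55: |R|=1.8525
R=1: x+1x²=0 ⇒ x=−1=-1.0000; min R=1−1/(4·1)=0.7500>−1
Confirm numerically:
  x=-0.789: |R|=0.83352 <1
  x=-0.599: |R|=0.75980 <1
  x=-0.500: |R|=0.75000 <1
  x=-1.449: |R|=1.65060 >1
  x=-1.293: |R|=1.37885 >1
  x=-1.215: |R|=1.26123 >1
Interval (-1.0000, 0).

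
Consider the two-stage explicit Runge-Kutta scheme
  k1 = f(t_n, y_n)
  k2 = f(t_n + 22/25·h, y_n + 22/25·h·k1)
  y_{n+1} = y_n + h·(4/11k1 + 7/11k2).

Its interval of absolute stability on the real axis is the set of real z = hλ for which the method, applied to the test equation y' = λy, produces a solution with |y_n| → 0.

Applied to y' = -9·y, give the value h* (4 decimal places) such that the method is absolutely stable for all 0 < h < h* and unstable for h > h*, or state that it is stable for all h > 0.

Test eqn y'=λy, z=hλ:
  k1=λy_n ⇒ h·k1=z·y_n;  k2=λ(1+22/25z)y_n ⇒ h·k2=z(1+22/25z)y_n
  y_{n+1}/y_n = 1 + 4/11z + 7/11z(1+22/25z) = 1 + z + 14/25z²
  R(z) = 1 + z + 14/25z².

Need |R(x)|<1, x<0.
x=-1.06: |R|=0.5692
R=1: x+14/25x²=0 ⇒ x=−25/14=-1.7857; min R=1−1/(4·14/25)=0.5536>−1
Confirm numerically:
  x=-1.453: |R|=0.72928 <1
  x=-1.410: |R|=0.70334 <1
  x=-1.027: |R|=0.56365 <1
  x=-1.011: |R|=0.56139 <1
  x=-2.353: |R|=1.74750 >1
  x=-2.264: |R|=1.60639 >1
  x=-2.039: |R|=1.28921 >1
Interval (-1.7857, 0).

(-1.7857,0); λ=-9 ⇒ h* = (25/14)/9 = 0.1984.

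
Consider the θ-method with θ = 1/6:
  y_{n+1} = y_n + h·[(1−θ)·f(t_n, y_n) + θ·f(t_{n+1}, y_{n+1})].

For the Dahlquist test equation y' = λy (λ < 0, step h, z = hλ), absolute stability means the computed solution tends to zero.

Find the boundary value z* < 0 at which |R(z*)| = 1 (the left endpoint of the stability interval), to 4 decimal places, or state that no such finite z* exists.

With y'=λy (z=hλ):
  y_{n+1} = y_n + z·[5/6·y_n + 1/6·y_{n+1}] ⇒ (1 − 1/6z)y_{n+1} = (1 + 5/6z)y_n
  Hence R(z) = (1 + 5/6z)/(1 − 1/6z).

Need |R(x)|<1, x<0.
x=-1.46: |R|=0.1743
R=−1: 1+5/6x = −1+1/6x ⇒ -2/3x=2 ⇒ x=2/(-2/3)=-3.0000
Confirm numerically:
  x=-2.311: |R|=0.66839 <1
  x=-2.213: |R|=0.61671 <1
  x=-1.891: |R|=0.43784 <1
  x=-1.501: |R|=0.20064 <1
  x=-3.563: |R|=1.23549 >1
  x=-3.528: |R|=1.22166 >1
So |R|<1 on (-3.0000, 0).

left endpoint -3.0000.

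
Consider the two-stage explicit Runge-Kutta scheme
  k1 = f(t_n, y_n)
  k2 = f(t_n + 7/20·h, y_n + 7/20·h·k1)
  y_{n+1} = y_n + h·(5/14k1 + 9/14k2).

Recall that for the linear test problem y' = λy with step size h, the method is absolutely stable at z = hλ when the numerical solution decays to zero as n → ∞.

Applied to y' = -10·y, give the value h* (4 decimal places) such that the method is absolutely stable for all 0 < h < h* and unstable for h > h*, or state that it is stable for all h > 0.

(-4.4444,0); λ=-10 ⇒ h* = (40/9)/10 = 0.4444.

Set f=λy, z=hλ:
  k1=λy_n ⇒ h·k1=z·y_n;  k2=λ(1+7/20z)y_n ⇒ h·k2=z(1+7/20z)y_n
  y_{n+1}/y_n = 1 + 5/14z + 9/14z(1+7/20z) = 1 + z + 9/40z²
  R(z) = 1 + z + 9/40z².

Solve |R(x)|<1 on ℝ⁻.
x=-0.35: |R|=0.6776
R=1: x+9/40x²=0 ⇒ x=−40/9=-4.4444; min R=1−1/(4·9/40)=-0.1111>−1
Confirm numerically:
  x=-2.930: |R|=0.00160 <1
  x=-2.056: |R|=0.10489 <1
  x=-1.974: |R|=0.09725 <1
  x=-4.951: |R|=1.56429 >1
  x=-4.474: |R|=1.02975 >1
So |R|<1 on (-4.4444, 0).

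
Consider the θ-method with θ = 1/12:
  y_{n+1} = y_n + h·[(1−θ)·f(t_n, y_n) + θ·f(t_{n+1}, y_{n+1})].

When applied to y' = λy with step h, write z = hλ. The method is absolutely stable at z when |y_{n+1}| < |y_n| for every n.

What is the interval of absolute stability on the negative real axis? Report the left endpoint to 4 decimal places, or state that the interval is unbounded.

z∈(-2.4000,0).

Test eqn y'=λy, z=hλ:
  y_{n+1} = y_n + z·[11/12·y_n + 1/12·y_{n+1}] ⇒ (1 − 1/12z)y_{n+1} = (1 + 11/12z)y_n
  so R(z) = (1 + 11/12z)/(1 − 1/12z).

Find x<0 with |R(x)|<1.
x=-0.64: |R|=0.3924
R=−1: 1+11/12x = −1+1/12x ⇒ -5/6x=2 ⇒ x=2/(-5/6)=-2.4000
Confirm numerically:
  x=-1.187: |R|=0.08015 <1
  x=-1.127: |R|=0.03024 <1
  x=-0.970: |R|=0.10254 <1
  x=-0.964: |R|=0.10768 <1
  x=-2.898: |R|=1.33427 >1
  x=-2.830: |R|=1.28995 >1
  x=-2.558: |R|=1.10853 >1
So |R|<1 on (-2.4000, 0).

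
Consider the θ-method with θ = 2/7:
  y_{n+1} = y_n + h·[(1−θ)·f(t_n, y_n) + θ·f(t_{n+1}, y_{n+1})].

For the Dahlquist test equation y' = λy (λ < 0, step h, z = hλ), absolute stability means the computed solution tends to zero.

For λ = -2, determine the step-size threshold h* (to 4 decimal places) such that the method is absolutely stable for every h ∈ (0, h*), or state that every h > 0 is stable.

(-4.6667,0); λ=-2 ⇒ h* = (14/3)/2 = 2.3333.

Set f=λy, z=hλ:
  y_{n+1} = y_n + z·[5/7·y_n + 2/7·y_{n+1}] ⇒ (1 − 2/7z)y_{n+1} = (1 + 5/7z)y_n
  R(z) = (1 + 5/7z)/(1 − 2/7z).

Solve |R(x)|<1 on ℝ⁻.
x=-0.56: |R|=0.5172
R=−1: 1+5/7x = −1+2/7x ⇒ -3/7x=2 ⇒ x=2/(-3/7)=-4.6667
Confirm numerically:
  x=-3.829: |R|=0.82856 <1
  x=-2.837: |R|=0.56691 <1
  x=-2.193: |R|=0.34823 <1
  x=-2.093: |R|=0.30976 <1
  x=-5.176: |R|=1.08806 >1
  x=-4.987: |R|=1.05662 >1
  x=-4.894: |R|=1.04062 >1
Stable set (-4.6667, 0).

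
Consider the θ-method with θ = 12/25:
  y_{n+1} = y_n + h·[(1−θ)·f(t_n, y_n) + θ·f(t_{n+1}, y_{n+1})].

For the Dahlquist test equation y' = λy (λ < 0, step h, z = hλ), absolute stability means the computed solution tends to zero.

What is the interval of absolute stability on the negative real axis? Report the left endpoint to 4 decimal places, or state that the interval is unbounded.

On y'=λy, z=hλ:
  y_{n+1} = y_n + z·[13/25·y_n + 12/25·y_{n+1}] ⇒ (1 − 12/25z)y_{n+1} = (1 + 13/25z)y_n
  ⇒ R(z) = (1 + 13/25z)/(1 − 12/25z).

Solve |R(x)|<1 on ℝ⁻.
x=-0.85: |R|=0.3963
R=−1: 1+13/25x = −1+12/25x ⇒ -1/25x=2 ⇒ x=2/(-1/25)=-50.0000
Confirm numerically:
  x=-31.975: |R|=0.95590 <1
  x=-29.424: |R|=0.94558 <1
  x=-25.866: |R|=0.92804 <1
  x=-50.515: |R|=1.00082 >1
  x=-50.293: |R|=1.00047 >1
  x=-50.144: |R|=1.00023 >1
Stable set (-50.0000, 0).

z∈(-50.0000,0).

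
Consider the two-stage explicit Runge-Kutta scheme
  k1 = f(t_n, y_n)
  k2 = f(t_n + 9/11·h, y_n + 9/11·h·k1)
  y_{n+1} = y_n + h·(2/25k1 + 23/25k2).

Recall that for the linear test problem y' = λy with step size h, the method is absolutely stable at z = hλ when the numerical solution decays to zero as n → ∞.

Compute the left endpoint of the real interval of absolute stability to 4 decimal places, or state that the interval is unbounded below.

left endpoint -1.3285.

With y'=λy (z=hλ):
  k1=λy_n ⇒ h·k1=z·y_n;  k2=λ(1+9/11z)y_n ⇒ h·k2=z(1+9/11z)y_n
  y_{n+1}/y_n = 1 + 2/25z + 23/25z(1+9/11z) = 1 + z + 207/275z²
  R(z) = 1 + z + 207/275z².

Find x<0 with |R(x)|<1.
x=-1.63: |R|=1.3699
R=1: x+207/275x²=0 ⇒ x=−275/207=-1.3285; min R=1−1/(4·207/275)=0.6679>−1
Confirm numerically:
  x=-1.305: |R|=0.97691 <1
  x=-1.120: |R|=0.82422 <1
  x=-0.878: |R|=0.70227 <1
  x=-1.907: |R|=1.83040 >1
  x=-1.793: |R|=1.62690 >1
  x=-1.680: |R|=1.44450 >1
Stable set (-1.3285, 0).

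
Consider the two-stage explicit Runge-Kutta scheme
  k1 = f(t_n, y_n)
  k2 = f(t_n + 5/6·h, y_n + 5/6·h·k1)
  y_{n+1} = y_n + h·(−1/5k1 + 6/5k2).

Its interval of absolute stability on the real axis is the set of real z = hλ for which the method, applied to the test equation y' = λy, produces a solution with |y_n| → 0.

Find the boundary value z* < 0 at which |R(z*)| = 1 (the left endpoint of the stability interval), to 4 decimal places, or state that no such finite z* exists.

z* = -1.0000.

On y'=λy, z=hλ:
  k1=λy_n ⇒ h·k1=z·y_n;  k2=λ(1+5/6z)y_n ⇒ h·k2=z(1+5/6z)y_n
  y_{n+1}/y_n = 1 − 1/5z + 6/5z(1+5/6z) = 1 + z + z²
  ⇒ R(z) = 1 + z + z².

Find x<0 with |R(x)|<1.
x=-1.09: |R|=1.0981
R=1: x+1x²=0 ⇒ x=−1=-1.0000; min R=1−1/(4·1)=0.7500>−1
Confirm numerically:
  x=-0.966: |R|=0.96716 <1
  x=-0.940: |R|=0.94360 <1
  x=-0.726: |R|=0.80108 <1
  x=-0.532: |R|=0.75102 <1
  x=-1.321: |R|=1.42404 >1
  x=-1.271: |R|=1.34444 >1
  x=-1.205: |R|=1.24703 >1
So |R|<1 on (-1.0000, 0).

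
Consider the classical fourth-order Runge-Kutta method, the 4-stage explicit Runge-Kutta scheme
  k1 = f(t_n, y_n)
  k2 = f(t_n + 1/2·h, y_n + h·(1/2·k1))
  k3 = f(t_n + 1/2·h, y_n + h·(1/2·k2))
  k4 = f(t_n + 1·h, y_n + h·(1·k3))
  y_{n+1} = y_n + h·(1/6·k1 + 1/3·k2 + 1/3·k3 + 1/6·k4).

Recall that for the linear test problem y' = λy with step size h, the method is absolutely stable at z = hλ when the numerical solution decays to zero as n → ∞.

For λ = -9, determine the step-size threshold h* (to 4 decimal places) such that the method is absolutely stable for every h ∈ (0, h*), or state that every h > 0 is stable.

(-2.7853,0); λ=-9 ⇒ h* = 0.3095.

With y'=λy (z=hλ):
  order 4, 4-stage ⇒ R(z)=1+z+z^2/2+z^3/6+z^4/24
  (e.g. R(-1.36)=0.28810, |R|=0.28810)

Find x<0 with |R(x)|<1.
x=-1.36: |R|=0.2881
|R(-2.41)|=0.5667 |R(-2.09)|=0.3675 |R(-1.46)|=0.2764
Bisect:
  x_lo=-3.5768 |R|=3.0131  x_hi=-0.1187 |R|=0.8880
  mid=-1.84777 |R|=0.29361 →hi
  mid=-2.71229 |R|=0.89540 →hi
  mid=-3.14455 |R|=1.69125 →lo
  mid=-2.92842 |R|=1.23813 →lo
  mid=-2.82036 |R|=1.05417 →lo
  mid=-2.76633 |R|=0.97178 →hi
  mid=-2.79334 |R|=1.01220 →lo
  mid=-2.77983 |R|=0.99180 →hi
  mid=-2.78659 |R|=1.00195 →lo
  mid=-2.78321 |R|=0.99686 →hi
  ...
  [-2.78532,-2.78511] ⇒ x*=-2.7853
So |R|<1 on (-2.7853, 0).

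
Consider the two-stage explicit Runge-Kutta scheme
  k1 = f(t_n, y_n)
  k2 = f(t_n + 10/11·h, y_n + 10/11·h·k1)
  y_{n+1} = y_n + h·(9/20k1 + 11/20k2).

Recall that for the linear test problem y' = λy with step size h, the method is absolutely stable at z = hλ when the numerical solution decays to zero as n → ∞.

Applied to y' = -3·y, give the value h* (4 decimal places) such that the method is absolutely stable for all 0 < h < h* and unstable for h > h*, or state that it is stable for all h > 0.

Test eqn y'=λy, z=hλ:
  k1=λy_n ⇒ h·k1=z·y_n;  k2=λ(1+10/11z)y_n ⇒ h·k2=z(1+10/11z)y_n
  y_{n+1}/y_n = 1 + 9/20z + 11/20z(1+10/11z) = 1 + z + 1/2z²
  ⇒ R(z) = 1 + z + 1/2z².

Boundary: |R(x)|=1, x<0.
x=-1.71: |R|=0.7520
R=1: x+1/2x²=0 ⇒ x=−2=-2.0000; min R=1−1/(4·1/2)=0.5000>−1
Confirm numerically:
  x=-1.903: |R|=0.90770 <1
  x=-1.587: |R|=0.67228 <1
  x=-1.314: |R|=0.54930 <1
  x=-2.470: |R|=1.58045 >1
  x=-2.182: |R|=1.19856 >1
  x=-2.147: |R|=1.15780 >1
Stable set (-2.0000, 0).

(-2.0000,0); λ=-3 ⇒ h* = (2)/3 = 0.6667.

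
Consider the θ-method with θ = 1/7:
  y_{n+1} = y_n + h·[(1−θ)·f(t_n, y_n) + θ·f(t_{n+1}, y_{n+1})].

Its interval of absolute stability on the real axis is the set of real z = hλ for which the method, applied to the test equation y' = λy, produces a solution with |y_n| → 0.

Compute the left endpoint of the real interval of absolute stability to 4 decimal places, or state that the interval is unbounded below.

Set f=λy, z=hλ:
  y_{n+1} = y_n + z·[6/7·y_n + 1/7·y_{n+1}] ⇒ (1 − 1/7z)y_{n+1} = (1 + 6/7z)y_n
  Hence R(z) = (1 + 6/7z)/(1 − 1/7z).

Solve |R(x)|<1 on ℝ⁻.
x=-0.68: |R|=0.3802
R=−1: 1+6/7x = −1+1/7x ⇒ -5/7x=2 ⇒ x=2/(-5/7)=-2.8000
Confirm numerically:
  x=-2.217: |R|=0.68374 <1
  x=-2.183: |R|=0.66405 <1
  x=-1.426: |R|=0.18467 <1
  x=-1.356: |R|=0.13595 <1
  x=-3.215: |R|=1.20313 >1
  x=-3.103: |R|=1.14996 >1
Stable set (-2.8000, 0).

z* = -2.8000.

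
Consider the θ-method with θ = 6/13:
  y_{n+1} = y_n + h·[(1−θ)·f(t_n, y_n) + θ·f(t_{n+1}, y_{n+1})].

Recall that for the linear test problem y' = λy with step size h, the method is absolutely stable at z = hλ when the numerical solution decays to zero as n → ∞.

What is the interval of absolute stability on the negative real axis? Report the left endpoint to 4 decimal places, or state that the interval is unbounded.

Set f=λy, z=hλ:
  y_{n+1} = y_n + z·[7/13·y_n + 6/13·y_{n+1}] ⇒ (1 − 6/13z)y_{n+1} = (1 + 7/13z)y_n
  R(z) = (1 + 7/13z)/(1 − 6/13z).

Boundary: |R(x)|=1, x<0.
x=-1.48: |R|=0.1207
R=−1: 1+7/13x = −1+6/13x ⇒ -1/13x=2 ⇒ x=2/(-1/13)=-26.0000
Confirm numerically:
  x=-21.010: |R|=0.96412 <1
  x=-18.894: |R|=0.94377 <1
  x=-12.554: |R|=0.84777 <1
  x=-26.376: |R|=1.00220 >1
  x=-26.041: |R|=1.00024 >1
Stable set (-26.0000, 0).

(-26.0000, 0).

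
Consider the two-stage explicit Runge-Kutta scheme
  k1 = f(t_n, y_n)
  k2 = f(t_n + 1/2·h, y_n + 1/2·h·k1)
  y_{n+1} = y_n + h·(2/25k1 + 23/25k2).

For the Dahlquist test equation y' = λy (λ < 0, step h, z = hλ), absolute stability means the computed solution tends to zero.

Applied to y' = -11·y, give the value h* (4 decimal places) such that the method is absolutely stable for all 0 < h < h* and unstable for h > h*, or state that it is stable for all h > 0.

(-2.1739,0); λ=-11 ⇒ h* = (50/23)/11 = 0.1976.

Set f=λy, z=hλ:
  k1=λy_n ⇒ h·k1=z·y_n;  k2=λ(1+1/2z)y_n ⇒ h·k2=z(1+1/2z)y_n
  y_{n+1}/y_n = 1 + 2/25z + 23/25z(1+1/2z) = 1 + z + 23/50z²
  so R(z) = 1 + z + 23/50z².

Boundary: |R(x)|=1, x<0.
x=-1.11: |R|=0.4568
R=1: x+23/50x²=0 ⇒ x=−50/23=-2.1739; min R=1−1/(4·23/50)=0.4565>−1
Confirm numerically:
  x=-1.720: |R|=0.64086 <1
  x=-1.473: |R|=0.52508 <1
  x=-1.127: |R|=0.45726 <1
  x=-2.759: |R|=1.74256 >1
  x=-2.737: |R|=1.70894 >1
  x=-2.649: |R|=1.57891 >1
Interval (-2.1739, 0).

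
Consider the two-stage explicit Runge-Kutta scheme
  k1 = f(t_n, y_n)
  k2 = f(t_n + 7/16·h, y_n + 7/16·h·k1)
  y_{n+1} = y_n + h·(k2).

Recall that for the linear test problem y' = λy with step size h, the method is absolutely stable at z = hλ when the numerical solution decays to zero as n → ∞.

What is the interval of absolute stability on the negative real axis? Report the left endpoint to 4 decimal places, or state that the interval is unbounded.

z∈(-2.2857,0).

On y'=λy, z=hλ:
  k1=λy_n ⇒ h·k1=z·y_n;  k2=λ(1+7/16z)y_n ⇒ h·k2=z(1+7/16z)y_n
  y_{n+1}/y_n = 1 + z(1+7/16z) = 1 + z + 7/16z²
  so R(z) = 1 + z + 7/16z².

Solve |R(x)|<1 on ℝ⁻.
x=-1.16: |R|=0.4287
R=1: x+7/16x²=0 ⇒ x=−16/7=-2.2857; min R=1−1/(4·7/16)=0.4286>−1
Confirm numerically:
  x=-2.252: |R|=0.96678 <1
  x=-1.407: |R|=0.45910 <1
  x=-1.342: |R|=0.44592 <1
  x=-1.030: |R|=0.43414 <1
  x=-2.628: |R|=1.39354 >1
  x=-2.469: |R|=1.19798 >1
Interval (-2.2857, 0).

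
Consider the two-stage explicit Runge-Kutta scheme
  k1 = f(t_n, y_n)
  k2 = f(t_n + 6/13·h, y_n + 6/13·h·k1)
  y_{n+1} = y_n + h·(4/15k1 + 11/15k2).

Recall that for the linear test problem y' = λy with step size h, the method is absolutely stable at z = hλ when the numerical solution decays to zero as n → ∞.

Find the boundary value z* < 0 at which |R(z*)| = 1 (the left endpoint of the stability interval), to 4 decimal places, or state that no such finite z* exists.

Test eqn y'=λy, z=hλ:
  k1=λy_n ⇒ h·k1=z·y_n;  k2=λ(1+6/13z)y_n ⇒ h·k2=z(1+6/13z)y_n
  y_{n+1}/y_n = 1 + 4/15z + 11/15z(1+6/13z) = 1 + z + 22/65z²
  ⇒ R(z) = 1 + z + 22/65z².

Boundary: |R(x)|=1, x<0.
x=-1.67: |R|=0.2739
R=1: x+22/65x²=0 ⇒ x=−65/22=-2.9545; min R=1−1/(4·22/65)=0.2614>−1
Confirm numerically:
  x=-2.740: |R|=0.80103 <1
  x=-1.769: |R|=0.29017 <1
  x=-1.671: |R|=0.27407 <1
  x=-1.228: |R|=0.28239 <1
  x=-3.334: |R|=1.42819 >1
  x=-3.297: |R|=1.38215 >1
Interval (-2.9545, 0).

left endpoint -2.9545.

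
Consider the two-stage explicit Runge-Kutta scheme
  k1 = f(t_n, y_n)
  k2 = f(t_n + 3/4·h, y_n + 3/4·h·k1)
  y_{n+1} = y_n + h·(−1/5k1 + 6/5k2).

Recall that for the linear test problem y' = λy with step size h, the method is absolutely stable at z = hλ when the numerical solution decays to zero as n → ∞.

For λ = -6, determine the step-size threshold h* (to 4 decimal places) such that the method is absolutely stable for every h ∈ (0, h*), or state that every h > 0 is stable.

(-1.1111,0); λ=-6 ⇒ h* = (10/9)/6 = 0.1852.

Set f=λy, z=hλ:
  k1=λy_n ⇒ h·k1=z·y_n;  k2=λ(1+3/4z)y_n ⇒ h·k2=z(1+3/4z)y_n
  y_{n+1}/y_n = 1 − 1/5z + 6/5z(1+3/4z) = 1 + z + 9/10z²
  R(z) = 1 + z + 9/10z².

Boundary: |R(x)|=1, x<0.
x=-0.32: |R|=0.7722
R=1: x+9/10x²=0 ⇒ x=−10/9=-1.1111; min R=1−1/(4·9/10)=0.7222>−1
Confirm numerically:
  x=-0.999: |R|=0.89920 <1
  x=-0.880: |R|=0.81696 <1
  x=-0.780: |R|=0.76756 <1
  x=-1.699: |R|=1.89894 >1
  x=-1.587: |R|=1.67971 >1
  x=-1.195: |R|=1.09022 >1
So |R|<1 on (-1.1111, 0).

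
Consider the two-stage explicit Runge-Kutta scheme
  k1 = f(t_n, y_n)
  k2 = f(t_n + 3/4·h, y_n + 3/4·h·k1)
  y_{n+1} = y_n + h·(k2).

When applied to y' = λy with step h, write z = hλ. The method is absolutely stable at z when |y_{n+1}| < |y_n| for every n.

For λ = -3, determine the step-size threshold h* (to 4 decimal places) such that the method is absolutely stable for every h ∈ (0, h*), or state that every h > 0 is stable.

(-1.3333,0); λ=-3 ⇒ h* = (4/3)/3 = 0.4444.

With y'=λy (z=hλ):
  k1=λy_n ⇒ h·k1=z·y_n;  k2=λ(1+3/4z)y_n ⇒ h·k2=z(1+3/4z)y_n
  y_{n+1}/y_n = 1 + z(1+3/4z) = 1 + z + 3/4z²
  so R(z) = 1 + z + 3/4z².

Solve |R(x)|<1 on ℝ⁻.
x=-0.89: |R|=0.7041
R=1: x+3/4x²=0 ⇒ x=−4/3=-1.3333; min R=1−1/(4·3/4)=0.6667>−1
Confirm numerically:
  x=-1.194: |R|=0.87523 <1
  x=-1.012: |R|=0.75611 <1
  x=-0.715: |R|=0.66842 <1
  x=-1.837: |R|=1.69393 >1
  x=-1.745: |R|=1.53877 >1
  x=-1.399: |R|=1.06890 >1
Stable set (-1.3333, 0).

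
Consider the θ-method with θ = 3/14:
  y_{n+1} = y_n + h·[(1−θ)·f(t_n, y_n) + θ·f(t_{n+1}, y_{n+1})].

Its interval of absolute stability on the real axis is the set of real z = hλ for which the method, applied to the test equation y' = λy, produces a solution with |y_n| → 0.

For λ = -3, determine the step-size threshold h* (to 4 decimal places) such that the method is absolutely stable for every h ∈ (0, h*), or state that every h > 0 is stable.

(-3.5000,0); λ=-3 ⇒ h* = (7/2)/3 = 1.1667.

With y'=λy (z=hλ):
  y_{n+1} = y_n + z·[11/14·y_n + 3/14·y_{n+1}] ⇒ (1 − 3/14z)y_{n+1} = (1 + 11/14z)y_n
  ⇒ R(z) = (1 + 11/14z)/(1 − 3/14z).

Solve |R(x)|<1 on ℝ⁻.
x=-0.56: |R|=0.5000
R=−1: 1+11/14x = −1+3/14x ⇒ -4/7x=2 ⇒ x=2/(-4/7)=-3.5000
Confirm numerically:
  x=-2.967: |R|=0.81381 <1
  x=-2.804: |R|=0.75156 <1
  x=-2.568: |R|=0.65647 <1
  x=-1.768: |R|=0.28222 <1
  x=-3.877: |R|=1.11767 >1
  x=-3.592: |R|=1.02971 >1
Stable set (-3.5000, 0).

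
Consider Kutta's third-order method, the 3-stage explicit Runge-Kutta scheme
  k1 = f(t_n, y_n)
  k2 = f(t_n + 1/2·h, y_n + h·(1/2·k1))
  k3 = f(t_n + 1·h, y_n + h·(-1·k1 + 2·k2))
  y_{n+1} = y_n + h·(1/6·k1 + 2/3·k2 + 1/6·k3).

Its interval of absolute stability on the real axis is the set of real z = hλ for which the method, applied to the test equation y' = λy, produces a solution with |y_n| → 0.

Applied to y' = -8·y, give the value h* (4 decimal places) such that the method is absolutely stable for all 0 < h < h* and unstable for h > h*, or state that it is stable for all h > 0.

(-2.5127,0); λ=-8 ⇒ h* = 0.3141.

With y'=λy (z=hλ):
  order 3, 3-stage ⇒ R(z)=1+z+z^2/2+z^3/6
  (e.g. R(-1.28)=0.18967, |R|=0.18967)

Find x<0 with |R(x)|<1.
x=-1.28: |R|=0.1897
|R(-1.67)|=0.0518 |R(-1)|=0.3333 |R(-0.52)|=0.5918
Bisect:
  x_lo=-3.1786 |R|=2.4792  x_hi=-0.0613 |R|=0.9406
  mid=-1.61992 |R|=0.01634 →hi
  mid=-2.39924 |R|=0.82288 →hi
  mid=-2.78890 |R|=1.51525 →lo
  mid=-2.59407 |R|=1.13881 →lo
  mid=-2.49666 |R|=0.97374 →hi
  mid=-2.54537 |R|=1.05444 →lo
  mid=-2.52101 |R|=1.01364 →lo
  mid=-2.50883 |R|=0.99358 →hi
  mid=-2.51492 |R|=1.00358 →lo
  mid=-2.51188 |R|=0.99858 →hi
  ...
  [-2.51283,-2.51264] ⇒ x*=-2.5127
Stable set (-2.5127, 0).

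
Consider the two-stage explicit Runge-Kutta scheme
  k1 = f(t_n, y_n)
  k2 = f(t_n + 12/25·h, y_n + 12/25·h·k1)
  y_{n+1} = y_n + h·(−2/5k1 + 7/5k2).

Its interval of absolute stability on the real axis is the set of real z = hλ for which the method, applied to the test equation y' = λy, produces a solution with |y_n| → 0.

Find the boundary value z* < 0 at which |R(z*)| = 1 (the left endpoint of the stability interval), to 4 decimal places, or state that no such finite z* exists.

z* = -1.4881.

On y'=λy, z=hλ:
  k1=λy_n ⇒ h·k1=z·y_n;  k2=λ(1+12/25z)y_n ⇒ h·k2=z(1+12/25z)y_n
  y_{n+1}/y_n = 1 − 2/5z + 7/5z(1+12/25z) = 1 + z + 84/125z²
  so R(z) = 1 + z + 84/125z².

Boundary: |R(x)|=1, x<0.
x=-1.65: |R|=1.1795
R=1: x+84/125x²=0 ⇒ x=−125/84=-1.4881; min R=1−1/(4·84/125)=0.6280>−1
Confirm numerically:
  x=-1.433: |R|=0.94694 <1
  x=-1.428: |R|=0.94233 <1
  x=-0.978: |R|=0.66476 <1
  x=-1.822: |R|=1.40883 >1
  x=-1.653: |R|=1.18318 >1
Stable set (-1.4881, 0).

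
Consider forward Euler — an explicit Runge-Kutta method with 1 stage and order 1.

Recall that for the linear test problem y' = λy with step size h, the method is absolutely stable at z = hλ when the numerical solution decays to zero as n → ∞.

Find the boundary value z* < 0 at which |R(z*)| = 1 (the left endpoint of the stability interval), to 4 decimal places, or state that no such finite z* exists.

Test eqn y'=λy, z=hλ:
  order 1, 1-stage ⇒ R(z)=1+z
  (e.g. R(-0.34)=0.66000, |R|=0.66000)

Boundary: |R(x)|=1, x<0.
x=-0.34: |R|=0.6600
|R(-2.36)|=1.3600 |R(-2.33)|=1.3300 |R(-2.18)|=1.1800
Bisect:
  x_lo=-2.5332 |R|=1.5332  x_hi=-0.3649 |R|=0.6351
  mid=-1.44906 |R|=0.44906 →hi
  mid=-1.99112 |R|=0.99112 →hi
  mid=-2.26215 |R|=1.26215 →lo
  mid=-2.12663 |R|=1.12663 →lo
  mid=-2.05888 |R|=1.05888 →lo
  mid=-2.02500 |R|=1.02500 →lo
  mid=-2.00806 |R|=1.00806 →lo
  mid=-1.99959 |R|=0.99959 →hi
  mid=-2.00382 |R|=1.00382 →lo
  ...
  [-2.00012,-1.99999] ⇒ x*=-2.0000
Stable set (-2.0000, 0).

z* = -2.0000.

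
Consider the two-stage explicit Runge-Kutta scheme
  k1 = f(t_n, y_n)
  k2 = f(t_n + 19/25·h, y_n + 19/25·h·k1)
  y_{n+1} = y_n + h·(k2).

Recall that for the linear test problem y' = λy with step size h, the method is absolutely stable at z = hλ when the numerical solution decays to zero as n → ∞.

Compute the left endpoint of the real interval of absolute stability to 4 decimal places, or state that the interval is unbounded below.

left endpoint -1.3158.

Test eqn y'=λy, z=hλ:
  k1=λy_n ⇒ h·k1=z·y_n;  k2=λ(1+19/25z)y_n ⇒ h·k2=z(1+19/25z)y_n
  y_{n+1}/y_n = 1 + z(1+19/25z) = 1 + z + 19/25z²
  Hence R(z) = 1 + z + 19/25z².

Solve |R(x)|<1 on ℝ⁻.
x=-0.88: |R|=0.7085
R=1: x+19/25x²=0 ⇒ x=−25/19=-1.3158; min R=1−1/(4·19/25)=0.6711>−1
Confirm numerically:
  x=-0.837: |R|=0.69543 <1
  x=-0.820: |R|=0.69102 <1
  x=-0.722: |R|=0.67418 <1
  x=-1.875: |R|=1.79688 >1
  x=-1.842: |R|=1.73665 >1
  x=-1.468: |R|=1.16982 >1
Interval (-1.3158, 0).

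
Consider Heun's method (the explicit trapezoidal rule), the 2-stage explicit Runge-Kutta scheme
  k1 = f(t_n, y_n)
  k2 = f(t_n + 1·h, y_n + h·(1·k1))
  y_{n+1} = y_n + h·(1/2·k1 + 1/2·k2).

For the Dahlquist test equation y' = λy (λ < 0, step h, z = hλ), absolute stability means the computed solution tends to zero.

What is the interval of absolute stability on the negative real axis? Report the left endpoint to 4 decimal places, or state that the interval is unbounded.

Test eqn y'=λy, z=hλ:
  order 2, 2-stage ⇒ R(z)=1+z+z^2/2
  (e.g. R(-1.31)=0.54805, |R|=0.54805)

Boundary: |R(x)|=1, x<0.
x=-1.31: |R|=0.5481
|R(-2.13)|=1.1384 |R(-1.83)|=0.8445 |R(-0.88)|=0.5072
Bisect:
  x_lo=-2.5247 |R|=1.6623  x_hi=-0.3608 |R|=0.7043
  mid=-1.44275 |R|=0.59802 →hi
  mid=-1.98371 |R|=0.98385 →hi
  mid=-2.25419 |R|=1.28650 →lo
  mid=-2.11895 |R|=1.12603 →lo
  mid=-2.05133 |R|=1.05265 →lo
  mid=-2.01752 |R|=1.01768 →lo
  mid=-2.00062 |R|=1.00062 →lo
  mid=-1.99217 |R|=0.99220 →hi
  mid=-1.99639 |R|=0.99640 →hi
  mid=-1.99851 |R|=0.99851 →hi
  ...
  [-2.00009,-1.99996] ⇒ x*=-2.0000
Stable set (-2.0000, 0).

(-2.0000, 0).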